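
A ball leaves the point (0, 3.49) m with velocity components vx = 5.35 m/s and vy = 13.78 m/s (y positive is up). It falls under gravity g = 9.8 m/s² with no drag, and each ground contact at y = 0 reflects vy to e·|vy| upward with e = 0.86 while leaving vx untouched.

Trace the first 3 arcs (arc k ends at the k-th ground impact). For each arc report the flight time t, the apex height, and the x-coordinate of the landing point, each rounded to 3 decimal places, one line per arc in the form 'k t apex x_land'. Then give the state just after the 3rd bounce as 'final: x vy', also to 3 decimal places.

Arc 1: start y=3.490, vy=13.780 → t=3.046, apex=13.178, x_land=16.296, impact vy=-16.071
  bounce: vy ← 0.86·16.071 = 13.821
Arc 2: start y=0.000, vy=13.821 → t=2.821, apex=9.747, x_land=31.387, impact vy=-13.821
  bounce: vy ← 0.86·13.821 = 11.886
Arc 3: start y=0.000, vy=11.886 → t=2.426, apex=7.209, x_land=44.365, impact vy=-11.886
  bounce: vy ← 0.86·11.886 = 10.222

1 3.046 13.178 16.296
2 2.821 9.747 31.387
3 2.426 7.209 44.365
final: 44.365 10.222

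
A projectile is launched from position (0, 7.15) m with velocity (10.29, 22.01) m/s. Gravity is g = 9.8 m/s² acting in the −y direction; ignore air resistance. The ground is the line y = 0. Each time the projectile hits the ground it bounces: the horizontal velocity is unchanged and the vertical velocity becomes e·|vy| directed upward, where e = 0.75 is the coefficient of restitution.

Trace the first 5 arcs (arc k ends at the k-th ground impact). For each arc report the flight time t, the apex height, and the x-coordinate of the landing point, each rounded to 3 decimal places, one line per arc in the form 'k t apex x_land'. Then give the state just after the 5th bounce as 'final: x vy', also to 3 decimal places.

Arc 1: start y=7.150, vy=22.010 → t=4.796, apex=31.866, x_land=49.352, impact vy=-24.992
  bounce: vy ← 0.75·24.992 = 18.744
Arc 2: start y=0.000, vy=18.744 → t=3.825, apex=17.925, x_land=88.713, impact vy=-18.744
  bounce: vy ← 0.75·18.744 = 14.058
Arc 3: start y=0.000, vy=14.058 → t=2.869, apex=10.083, x_land=118.235, impact vy=-14.058
  bounce: vy ← 0.75·14.058 = 10.543
Arc 4: start y=0.000, vy=10.543 → t=2.152, apex=5.672, x_land=140.376, impact vy=-10.543
  bounce: vy ← 0.75·10.543 = 7.907
Arc 5: start y=0.000, vy=7.907 → t=1.614, apex=3.190, x_land=156.982, impact vy=-7.907
  bounce: vy ← 0.75·7.907 = 5.931

1 4.796 31.866 49.352
2 3.825 17.925 88.713
3 2.869 10.083 118.235
4 2.152 5.672 140.376
5 1.614 3.190 156.982
final: 156.982 5.931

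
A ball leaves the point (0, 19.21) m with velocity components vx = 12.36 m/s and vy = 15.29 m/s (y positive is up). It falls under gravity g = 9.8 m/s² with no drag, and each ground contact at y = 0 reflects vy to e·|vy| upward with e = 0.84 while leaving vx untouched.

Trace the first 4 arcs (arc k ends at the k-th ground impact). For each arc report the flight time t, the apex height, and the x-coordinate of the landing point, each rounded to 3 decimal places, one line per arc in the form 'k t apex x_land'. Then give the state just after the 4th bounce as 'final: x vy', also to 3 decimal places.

Arc 1: start y=19.210, vy=15.290 → t=4.081, apex=31.138, x_land=50.442, impact vy=-24.704
  bounce: vy ← 0.84·24.704 = 20.752
Arc 2: start y=0.000, vy=20.752 → t=4.235, apex=21.971, x_land=102.787, impact vy=-20.752
  bounce: vy ← 0.84·20.752 = 17.431
Arc 3: start y=0.000, vy=17.431 → t=3.557, apex=15.503, x_land=146.756, impact vy=-17.431
  bounce: vy ← 0.84·17.431 = 14.642
Arc 4: start y=0.000, vy=14.642 → t=2.988, apex=10.939, x_land=183.691, impact vy=-14.642
  bounce: vy ← 0.84·14.642 = 12.300

1 4.081 31.138 50.442
2 4.235 21.971 102.787
3 3.557 15.503 146.756
4 2.988 10.939 183.691
final: 183.691 12.300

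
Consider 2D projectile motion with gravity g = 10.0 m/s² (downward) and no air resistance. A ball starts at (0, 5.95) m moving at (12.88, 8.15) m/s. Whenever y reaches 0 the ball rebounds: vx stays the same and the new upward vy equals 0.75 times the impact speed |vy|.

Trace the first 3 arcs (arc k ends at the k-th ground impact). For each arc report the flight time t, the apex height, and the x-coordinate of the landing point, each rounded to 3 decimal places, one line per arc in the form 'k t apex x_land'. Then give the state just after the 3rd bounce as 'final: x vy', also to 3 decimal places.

Arc 1: start y=5.950, vy=8.150 → t=2.177, apex=9.271, x_land=28.036, impact vy=-13.617
  bounce: vy ← 0.75·13.617 = 10.213
Arc 2: start y=0.000, vy=10.213 → t=2.043, apex=5.215, x_land=54.344, impact vy=-10.213
  bounce: vy ← 0.75·10.213 = 7.660
Arc 3: start y=0.000, vy=7.660 → t=1.532, apex=2.933, x_land=74.075, impact vy=-7.660
  bounce: vy ← 0.75·7.660 = 5.745

1 2.177 9.271 28.036
2 2.043 5.215 54.344
3 1.532 2.933 74.075
final: 74.075 5.745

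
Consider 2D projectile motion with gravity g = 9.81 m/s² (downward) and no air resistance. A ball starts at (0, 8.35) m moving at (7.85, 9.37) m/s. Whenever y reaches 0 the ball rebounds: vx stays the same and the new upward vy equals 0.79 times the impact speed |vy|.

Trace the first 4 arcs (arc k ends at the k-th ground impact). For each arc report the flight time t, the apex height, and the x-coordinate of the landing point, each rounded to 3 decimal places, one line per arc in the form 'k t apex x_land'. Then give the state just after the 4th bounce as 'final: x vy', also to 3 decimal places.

Arc 1: start y=8.350, vy=9.370 → t=2.572, apex=12.825, x_land=20.191, impact vy=-15.863
  bounce: vy ← 0.79·15.863 = 12.531
Arc 2: start y=0.000, vy=12.531 → t=2.555, apex=8.004, x_land=40.247, impact vy=-12.531
  bounce: vy ← 0.79·12.531 = 9.900
Arc 3: start y=0.000, vy=9.900 → t=2.018, apex=4.995, x_land=56.091, impact vy=-9.900
  bounce: vy ← 0.79·9.900 = 7.821
Arc 4: start y=0.000, vy=7.821 → t=1.594, apex=3.118, x_land=68.607, impact vy=-7.821
  bounce: vy ← 0.79·7.821 = 6.179

1 2.572 12.825 20.191
2 2.555 8.004 40.247
3 2.018 4.995 56.091
4 1.594 3.118 68.607
final: 68.607 6.179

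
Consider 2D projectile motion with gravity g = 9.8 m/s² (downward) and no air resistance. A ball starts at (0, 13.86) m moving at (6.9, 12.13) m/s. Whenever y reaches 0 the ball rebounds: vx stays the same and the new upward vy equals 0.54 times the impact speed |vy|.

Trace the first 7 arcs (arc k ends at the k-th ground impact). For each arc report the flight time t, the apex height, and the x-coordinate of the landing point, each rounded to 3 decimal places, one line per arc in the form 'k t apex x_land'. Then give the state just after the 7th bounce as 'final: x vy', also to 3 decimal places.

1 3.326 21.367 22.949
2 2.255 6.231 38.510
3 1.218 1.817 46.914
4 0.658 0.530 51.451
5 0.355 0.154 53.902
6 0.192 0.045 55.225
7 0.104 0.013 55.939
final: 55.939 0.274

Arc 1: start y=13.860, vy=12.130 → t=3.326, apex=21.367, x_land=22.949, impact vy=-20.464
  bounce: vy ← 0.54·20.464 = 11.051
Arc 2: start y=0.000, vy=11.051 → t=2.255, apex=6.231, x_land=38.510, impact vy=-11.051
  bounce: vy ← 0.54·11.051 = 5.967
Arc 3: start y=0.000, vy=5.967 → t=1.218, apex=1.817, x_land=46.914, impact vy=-5.967
  bounce: vy ← 0.54·5.967 = 3.222
Arc 4: start y=0.000, vy=3.222 → t=0.658, apex=0.530, x_land=51.451, impact vy=-3.222
  bounce: vy ← 0.54·3.222 = 1.740
Arc 5: start y=0.000, vy=1.740 → t=0.355, apex=0.154, x_land=53.902, impact vy=-1.740
  bounce: vy ← 0.54·1.740 = 0.940
Arc 6: start y=0.000, vy=0.940 → t=0.192, apex=0.045, x_land=55.225, impact vy=-0.940
  bounce: vy ← 0.54·0.940 = 0.507
Arc 7: start y=0.000, vy=0.507 → t=0.104, apex=0.013, x_land=55.939, impact vy=-0.507
  bounce: vy ← 0.54·0.507 = 0.274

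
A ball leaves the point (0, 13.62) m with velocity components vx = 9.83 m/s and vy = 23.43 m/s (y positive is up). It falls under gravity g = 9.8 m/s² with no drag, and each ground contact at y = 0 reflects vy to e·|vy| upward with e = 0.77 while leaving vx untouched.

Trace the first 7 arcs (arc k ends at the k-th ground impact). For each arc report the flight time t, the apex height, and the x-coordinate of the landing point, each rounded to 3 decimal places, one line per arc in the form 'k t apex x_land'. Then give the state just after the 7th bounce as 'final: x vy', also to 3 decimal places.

Arc 1: start y=13.620, vy=23.430 → t=5.306, apex=41.628, x_land=52.153, impact vy=-28.564
  bounce: vy ← 0.77·28.564 = 21.994
Arc 2: start y=0.000, vy=21.994 → t=4.489, apex=24.681, x_land=96.277, impact vy=-21.994
  bounce: vy ← 0.77·21.994 = 16.936
Arc 3: start y=0.000, vy=16.936 → t=3.456, apex=14.634, x_land=130.252, impact vy=-16.936
  bounce: vy ← 0.77·16.936 = 13.041
Arc 4: start y=0.000, vy=13.041 → t=2.661, apex=8.676, x_land=156.413, impact vy=-13.041
  bounce: vy ← 0.77·13.041 = 10.041
Arc 5: start y=0.000, vy=10.041 → t=2.049, apex=5.144, x_land=176.557, impact vy=-10.041
  bounce: vy ← 0.77·10.041 = 7.732
Arc 6: start y=0.000, vy=7.732 → t=1.578, apex=3.050, x_land=192.068, impact vy=-7.732
  bounce: vy ← 0.77·7.732 = 5.953
Arc 7: start y=0.000, vy=5.953 → t=1.215, apex=1.808, x_land=204.011, impact vy=-5.953
  bounce: vy ← 0.77·5.953 = 4.584

1 5.306 41.628 52.153
2 4.489 24.681 96.277
3 3.456 14.634 130.252
4 2.661 8.676 156.413
5 2.049 5.144 176.557
6 1.578 3.050 192.068
7 1.215 1.808 204.011
final: 204.011 4.584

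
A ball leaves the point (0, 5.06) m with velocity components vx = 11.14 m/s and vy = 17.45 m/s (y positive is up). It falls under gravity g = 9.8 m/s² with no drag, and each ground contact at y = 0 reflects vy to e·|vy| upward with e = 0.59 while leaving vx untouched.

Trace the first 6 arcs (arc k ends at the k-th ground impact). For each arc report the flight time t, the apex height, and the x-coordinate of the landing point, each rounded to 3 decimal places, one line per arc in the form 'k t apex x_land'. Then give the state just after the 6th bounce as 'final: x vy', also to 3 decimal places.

Arc 1: start y=5.060, vy=17.450 → t=3.831, apex=20.596, x_land=42.675, impact vy=-20.092
  bounce: vy ← 0.59·20.092 = 11.854
Arc 2: start y=0.000, vy=11.854 → t=2.419, apex=7.169, x_land=69.625, impact vy=-11.854
  bounce: vy ← 0.59·11.854 = 6.994
Arc 3: start y=0.000, vy=6.994 → t=1.427, apex=2.496, x_land=85.526, impact vy=-6.994
  bounce: vy ← 0.59·6.994 = 4.126
Arc 4: start y=0.000, vy=4.126 → t=0.842, apex=0.869, x_land=94.907, impact vy=-4.126
  bounce: vy ← 0.59·4.126 = 2.435
Arc 5: start y=0.000, vy=2.435 → t=0.497, apex=0.302, x_land=100.442, impact vy=-2.435
  bounce: vy ← 0.59·2.435 = 1.436
Arc 6: start y=0.000, vy=1.436 → t=0.293, apex=0.105, x_land=103.707, impact vy=-1.436
  bounce: vy ← 0.59·1.436 = 0.847

1 3.831 20.596 42.675
2 2.419 7.169 69.625
3 1.427 2.496 85.526
4 0.842 0.869 94.907
5 0.497 0.302 100.442
6 0.293 0.105 103.707
final: 103.707 0.847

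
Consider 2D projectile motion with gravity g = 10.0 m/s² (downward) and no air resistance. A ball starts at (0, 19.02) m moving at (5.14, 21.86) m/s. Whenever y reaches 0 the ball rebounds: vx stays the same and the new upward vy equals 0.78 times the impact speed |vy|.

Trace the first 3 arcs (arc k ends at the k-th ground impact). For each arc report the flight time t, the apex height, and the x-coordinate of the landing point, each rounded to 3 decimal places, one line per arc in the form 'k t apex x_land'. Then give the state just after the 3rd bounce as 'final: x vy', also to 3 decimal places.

1 5.116 42.913 26.294
2 4.570 26.108 49.785
3 3.565 15.884 68.108
final: 68.108 13.903

Arc 1: start y=19.020, vy=21.860 → t=5.116, apex=42.913, x_land=26.294, impact vy=-29.296
  bounce: vy ← 0.78·29.296 = 22.851
Arc 2: start y=0.000, vy=22.851 → t=4.570, apex=26.108, x_land=49.785, impact vy=-22.851
  bounce: vy ← 0.78·22.851 = 17.824
Arc 3: start y=0.000, vy=17.824 → t=3.565, apex=15.884, x_land=68.108, impact vy=-17.824
  bounce: vy ← 0.78·17.824 = 13.903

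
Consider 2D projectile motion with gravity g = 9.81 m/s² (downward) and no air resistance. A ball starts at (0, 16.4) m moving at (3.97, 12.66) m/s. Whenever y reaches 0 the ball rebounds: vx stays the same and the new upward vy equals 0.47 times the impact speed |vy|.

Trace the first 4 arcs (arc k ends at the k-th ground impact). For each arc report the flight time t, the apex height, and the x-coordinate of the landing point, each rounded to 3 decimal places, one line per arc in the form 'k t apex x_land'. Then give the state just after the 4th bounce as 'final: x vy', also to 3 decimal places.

Arc 1: start y=16.400, vy=12.660 → t=3.529, apex=24.569, x_land=14.009, impact vy=-21.955
  bounce: vy ← 0.47·21.955 = 10.319
Arc 2: start y=0.000, vy=10.319 → t=2.104, apex=5.427, x_land=22.361, impact vy=-10.319
  bounce: vy ← 0.47·10.319 = 4.850
Arc 3: start y=0.000, vy=4.850 → t=0.989, apex=1.199, x_land=26.286, impact vy=-4.850
  bounce: vy ← 0.47·4.850 = 2.279
Arc 4: start y=0.000, vy=2.279 → t=0.465, apex=0.265, x_land=28.131, impact vy=-2.279
  bounce: vy ← 0.47·2.279 = 1.071

1 3.529 24.569 14.009
2 2.104 5.427 22.361
3 0.989 1.199 26.286
4 0.465 0.265 28.131
final: 28.131 1.071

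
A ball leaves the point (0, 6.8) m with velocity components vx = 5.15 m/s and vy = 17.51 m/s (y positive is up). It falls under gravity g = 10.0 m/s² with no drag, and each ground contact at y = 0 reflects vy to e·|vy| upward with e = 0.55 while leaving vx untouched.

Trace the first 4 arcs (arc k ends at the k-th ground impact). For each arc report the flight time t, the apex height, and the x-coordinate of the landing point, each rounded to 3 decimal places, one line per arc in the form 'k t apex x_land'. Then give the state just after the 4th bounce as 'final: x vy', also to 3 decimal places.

1 3.855 22.130 19.852
2 2.314 6.694 31.770
3 1.273 2.025 38.325
4 0.700 0.613 41.930
final: 41.930 1.925

Arc 1: start y=6.800, vy=17.510 → t=3.855, apex=22.130, x_land=19.852, impact vy=-21.038
  bounce: vy ← 0.55·21.038 = 11.571
Arc 2: start y=0.000, vy=11.571 → t=2.314, apex=6.694, x_land=31.770, impact vy=-11.571
  bounce: vy ← 0.55·11.571 = 6.364
Arc 3: start y=0.000, vy=6.364 → t=1.273, apex=2.025, x_land=38.325, impact vy=-6.364
  bounce: vy ← 0.55·6.364 = 3.500
Arc 4: start y=0.000, vy=3.500 → t=0.700, apex=0.613, x_land=41.930, impact vy=-3.500
  bounce: vy ← 0.55·3.500 = 1.925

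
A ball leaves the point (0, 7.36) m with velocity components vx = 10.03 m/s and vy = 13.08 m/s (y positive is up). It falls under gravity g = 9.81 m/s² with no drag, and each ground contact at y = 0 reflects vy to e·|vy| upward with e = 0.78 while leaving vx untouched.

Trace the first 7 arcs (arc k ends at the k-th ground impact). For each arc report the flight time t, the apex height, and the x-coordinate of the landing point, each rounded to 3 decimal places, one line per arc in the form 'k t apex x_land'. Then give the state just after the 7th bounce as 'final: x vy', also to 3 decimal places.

Arc 1: start y=7.360, vy=13.080 → t=3.144, apex=16.080, x_land=31.534, impact vy=-17.762
  bounce: vy ← 0.78·17.762 = 13.854
Arc 2: start y=0.000, vy=13.854 → t=2.825, apex=9.783, x_land=59.864, impact vy=-13.854
  bounce: vy ← 0.78·13.854 = 10.806
Arc 3: start y=0.000, vy=10.806 → t=2.203, apex=5.952, x_land=81.961, impact vy=-10.806
  bounce: vy ← 0.78·10.806 = 8.429
Arc 4: start y=0.000, vy=8.429 → t=1.718, apex=3.621, x_land=99.197, impact vy=-8.429
  bounce: vy ← 0.78·8.429 = 6.575
Arc 5: start y=0.000, vy=6.575 → t=1.340, apex=2.203, x_land=112.642, impact vy=-6.575
  bounce: vy ← 0.78·6.575 = 5.128
Arc 6: start y=0.000, vy=5.128 → t=1.046, apex=1.340, x_land=123.128, impact vy=-5.128
  bounce: vy ← 0.78·5.128 = 4.000
Arc 7: start y=0.000, vy=4.000 → t=0.815, apex=0.815, x_land=131.307, impact vy=-4.000
  bounce: vy ← 0.78·4.000 = 3.120

1 3.144 16.080 31.534
2 2.825 9.783 59.864
3 2.203 5.952 81.961
4 1.718 3.621 99.197
5 1.340 2.203 112.642
6 1.046 1.340 123.128
7 0.815 0.815 131.307
final: 131.307 3.120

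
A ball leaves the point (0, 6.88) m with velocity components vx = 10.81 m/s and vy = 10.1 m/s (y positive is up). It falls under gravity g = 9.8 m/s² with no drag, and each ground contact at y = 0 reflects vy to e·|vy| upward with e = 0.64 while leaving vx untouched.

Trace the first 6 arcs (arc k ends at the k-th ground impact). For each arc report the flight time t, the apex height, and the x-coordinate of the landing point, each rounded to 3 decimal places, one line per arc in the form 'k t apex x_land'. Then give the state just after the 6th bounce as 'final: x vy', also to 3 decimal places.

Arc 1: start y=6.880, vy=10.100 → t=2.601, apex=12.085, x_land=28.117, impact vy=-15.390
  bounce: vy ← 0.64·15.390 = 9.850
Arc 2: start y=0.000, vy=9.850 → t=2.010, apex=4.950, x_land=49.847, impact vy=-9.850
  bounce: vy ← 0.64·9.850 = 6.304
Arc 3: start y=0.000, vy=6.304 → t=1.286, apex=2.027, x_land=63.754, impact vy=-6.304
  bounce: vy ← 0.64·6.304 = 4.034
Arc 4: start y=0.000, vy=4.034 → t=0.823, apex=0.830, x_land=72.654, impact vy=-4.034
  bounce: vy ← 0.64·4.034 = 2.582
Arc 5: start y=0.000, vy=2.582 → t=0.527, apex=0.340, x_land=78.351, impact vy=-2.582
  bounce: vy ← 0.64·2.582 = 1.653
Arc 6: start y=0.000, vy=1.653 → t=0.337, apex=0.139, x_land=81.996, impact vy=-1.653
  bounce: vy ← 0.64·1.653 = 1.058

1 2.601 12.085 28.117
2 2.010 4.950 49.847
3 1.286 2.027 63.754
4 0.823 0.830 72.654
5 0.527 0.340 78.351
6 0.337 0.139 81.996
final: 81.996 1.058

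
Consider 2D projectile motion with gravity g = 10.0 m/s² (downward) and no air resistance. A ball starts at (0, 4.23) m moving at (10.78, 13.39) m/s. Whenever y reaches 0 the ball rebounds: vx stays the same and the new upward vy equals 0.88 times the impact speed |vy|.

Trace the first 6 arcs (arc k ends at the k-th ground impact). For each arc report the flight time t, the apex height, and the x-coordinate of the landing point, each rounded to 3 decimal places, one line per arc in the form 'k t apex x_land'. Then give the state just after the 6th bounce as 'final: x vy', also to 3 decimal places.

Arc 1: start y=4.230, vy=13.390 → t=2.963, apex=13.195, x_land=31.946, impact vy=-16.245
  bounce: vy ← 0.88·16.245 = 14.295
Arc 2: start y=0.000, vy=14.295 → t=2.859, apex=10.218, x_land=62.767, impact vy=-14.295
  bounce: vy ← 0.88·14.295 = 12.580
Arc 3: start y=0.000, vy=12.580 → t=2.516, apex=7.913, x_land=89.889, impact vy=-12.580
  bounce: vy ← 0.88·12.580 = 11.070
Arc 4: start y=0.000, vy=11.070 → t=2.214, apex=6.128, x_land=113.757, impact vy=-11.070
  bounce: vy ← 0.88·11.070 = 9.742
Arc 5: start y=0.000, vy=9.742 → t=1.948, apex=4.745, x_land=134.761, impact vy=-9.742
  bounce: vy ← 0.88·9.742 = 8.573
Arc 6: start y=0.000, vy=8.573 → t=1.715, apex=3.675, x_land=153.244, impact vy=-8.573
  bounce: vy ← 0.88·8.573 = 7.544

1 2.963 13.195 31.946
2 2.859 10.218 62.767
3 2.516 7.913 89.889
4 2.214 6.128 113.757
5 1.948 4.745 134.761
6 1.715 3.675 153.244
final: 153.244 7.544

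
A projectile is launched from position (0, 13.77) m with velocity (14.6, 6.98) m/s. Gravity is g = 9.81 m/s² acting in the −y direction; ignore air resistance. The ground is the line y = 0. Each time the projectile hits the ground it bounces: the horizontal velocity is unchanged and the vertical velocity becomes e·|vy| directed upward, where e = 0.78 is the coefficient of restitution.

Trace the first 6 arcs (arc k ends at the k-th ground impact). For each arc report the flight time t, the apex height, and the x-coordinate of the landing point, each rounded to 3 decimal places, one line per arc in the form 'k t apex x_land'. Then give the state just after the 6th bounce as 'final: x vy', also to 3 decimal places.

1 2.532 16.253 36.965
2 2.840 9.888 78.425
3 2.215 6.016 110.763
4 1.728 3.660 135.988
5 1.348 2.227 155.662
6 1.051 1.355 171.009
final: 171.009 4.021

Arc 1: start y=13.770, vy=6.980 → t=2.532, apex=16.253, x_land=36.965, impact vy=-17.857
  bounce: vy ← 0.78·17.857 = 13.929
Arc 2: start y=0.000, vy=13.929 → t=2.840, apex=9.888, x_land=78.425, impact vy=-13.929
  bounce: vy ← 0.78·13.929 = 10.864
Arc 3: start y=0.000, vy=10.864 → t=2.215, apex=6.016, x_land=110.763, impact vy=-10.864
  bounce: vy ← 0.78·10.864 = 8.474
Arc 4: start y=0.000, vy=8.474 → t=1.728, apex=3.660, x_land=135.988, impact vy=-8.474
  bounce: vy ← 0.78·8.474 = 6.610
Arc 5: start y=0.000, vy=6.610 → t=1.348, apex=2.227, x_land=155.662, impact vy=-6.610
  bounce: vy ← 0.78·6.610 = 5.156
Arc 6: start y=0.000, vy=5.156 → t=1.051, apex=1.355, x_land=171.009, impact vy=-5.156
  bounce: vy ← 0.78·5.156 = 4.021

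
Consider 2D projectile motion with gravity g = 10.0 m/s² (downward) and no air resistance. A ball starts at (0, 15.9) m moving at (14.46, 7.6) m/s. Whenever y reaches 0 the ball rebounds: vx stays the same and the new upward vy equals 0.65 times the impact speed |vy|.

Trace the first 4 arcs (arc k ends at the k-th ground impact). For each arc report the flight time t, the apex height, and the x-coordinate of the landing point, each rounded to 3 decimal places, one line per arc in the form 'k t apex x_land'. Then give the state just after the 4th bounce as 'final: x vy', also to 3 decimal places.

Arc 1: start y=15.900, vy=7.600 → t=2.698, apex=18.788, x_land=39.020, impact vy=-19.385
  bounce: vy ← 0.65·19.385 = 12.600
Arc 2: start y=0.000, vy=12.600 → t=2.520, apex=7.938, x_land=75.459, impact vy=-12.600
  bounce: vy ← 0.65·12.600 = 8.190
Arc 3: start y=0.000, vy=8.190 → t=1.638, apex=3.354, x_land=99.144, impact vy=-8.190
  bounce: vy ← 0.65·8.190 = 5.323
Arc 4: start y=0.000, vy=5.323 → t=1.065, apex=1.417, x_land=114.540, impact vy=-5.323
  bounce: vy ← 0.65·5.323 = 3.460

1 2.698 18.788 39.020
2 2.520 7.938 75.459
3 1.638 3.354 99.144
4 1.065 1.417 114.540
final: 114.540 3.460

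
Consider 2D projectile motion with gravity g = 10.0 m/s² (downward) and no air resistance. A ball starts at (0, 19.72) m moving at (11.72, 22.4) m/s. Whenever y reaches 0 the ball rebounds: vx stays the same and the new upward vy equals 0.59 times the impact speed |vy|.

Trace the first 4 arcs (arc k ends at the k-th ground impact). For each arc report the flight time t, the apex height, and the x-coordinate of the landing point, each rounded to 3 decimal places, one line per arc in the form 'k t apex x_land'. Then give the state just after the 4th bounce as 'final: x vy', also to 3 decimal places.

1 5.234 44.808 61.338
2 3.532 15.598 102.738
3 2.084 5.430 127.164
4 1.230 1.890 141.575
final: 141.575 3.627

Arc 1: start y=19.720, vy=22.400 → t=5.234, apex=44.808, x_land=61.338, impact vy=-29.936
  bounce: vy ← 0.59·29.936 = 17.662
Arc 2: start y=0.000, vy=17.662 → t=3.532, apex=15.598, x_land=102.738, impact vy=-17.662
  bounce: vy ← 0.59·17.662 = 10.421
Arc 3: start y=0.000, vy=10.421 → t=2.084, apex=5.430, x_land=127.164, impact vy=-10.421
  bounce: vy ← 0.59·10.421 = 6.148
Arc 4: start y=0.000, vy=6.148 → t=1.230, apex=1.890, x_land=141.575, impact vy=-6.148
  bounce: vy ← 0.59·6.148 = 3.627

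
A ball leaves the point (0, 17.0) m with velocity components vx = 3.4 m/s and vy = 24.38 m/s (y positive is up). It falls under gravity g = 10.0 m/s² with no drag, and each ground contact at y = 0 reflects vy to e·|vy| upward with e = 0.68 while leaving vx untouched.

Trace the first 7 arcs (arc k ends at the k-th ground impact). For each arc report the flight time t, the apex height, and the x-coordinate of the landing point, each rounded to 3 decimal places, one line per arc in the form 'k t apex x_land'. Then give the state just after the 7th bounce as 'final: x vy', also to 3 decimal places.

1 5.495 46.719 18.682
2 4.157 21.603 32.817
3 2.827 9.989 42.428
4 1.922 4.619 48.964
5 1.307 2.136 53.408
6 0.889 0.988 56.430
7 0.604 0.457 58.486
final: 58.486 2.055

Arc 1: start y=17.000, vy=24.380 → t=5.495, apex=46.719, x_land=18.682, impact vy=-30.568
  bounce: vy ← 0.68·30.568 = 20.786
Arc 2: start y=0.000, vy=20.786 → t=4.157, apex=21.603, x_land=32.817, impact vy=-20.786
  bounce: vy ← 0.68·20.786 = 14.135
Arc 3: start y=0.000, vy=14.135 → t=2.827, apex=9.989, x_land=42.428, impact vy=-14.135
  bounce: vy ← 0.68·14.135 = 9.611
Arc 4: start y=0.000, vy=9.611 → t=1.922, apex=4.619, x_land=48.964, impact vy=-9.611
  bounce: vy ← 0.68·9.611 = 6.536
Arc 5: start y=0.000, vy=6.536 → t=1.307, apex=2.136, x_land=53.408, impact vy=-6.536
  bounce: vy ← 0.68·6.536 = 4.444
Arc 6: start y=0.000, vy=4.444 → t=0.889, apex=0.988, x_land=56.430, impact vy=-4.444
  bounce: vy ← 0.68·4.444 = 3.022
Arc 7: start y=0.000, vy=3.022 → t=0.604, apex=0.457, x_land=58.486, impact vy=-3.022
  bounce: vy ← 0.68·3.022 = 2.055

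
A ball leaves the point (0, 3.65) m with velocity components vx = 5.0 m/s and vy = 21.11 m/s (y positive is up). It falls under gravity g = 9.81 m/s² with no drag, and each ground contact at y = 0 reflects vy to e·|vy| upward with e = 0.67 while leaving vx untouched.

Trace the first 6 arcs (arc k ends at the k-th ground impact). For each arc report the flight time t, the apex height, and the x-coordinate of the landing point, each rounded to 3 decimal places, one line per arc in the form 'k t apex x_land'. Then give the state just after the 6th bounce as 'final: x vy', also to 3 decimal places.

1 4.470 26.363 22.351
2 3.107 11.834 37.884
3 2.081 5.312 48.291
4 1.395 2.385 55.264
5 0.934 1.071 59.936
6 0.626 0.481 63.066
final: 63.066 2.057

Arc 1: start y=3.650, vy=21.110 → t=4.470, apex=26.363, x_land=22.351, impact vy=-22.743
  bounce: vy ← 0.67·22.743 = 15.238
Arc 2: start y=0.000, vy=15.238 → t=3.107, apex=11.834, x_land=37.884, impact vy=-15.238
  bounce: vy ← 0.67·15.238 = 10.209
Arc 3: start y=0.000, vy=10.209 → t=2.081, apex=5.312, x_land=48.291, impact vy=-10.209
  bounce: vy ← 0.67·10.209 = 6.840
Arc 4: start y=0.000, vy=6.840 → t=1.395, apex=2.385, x_land=55.264, impact vy=-6.840
  bounce: vy ← 0.67·6.840 = 4.583
Arc 5: start y=0.000, vy=4.583 → t=0.934, apex=1.071, x_land=59.936, impact vy=-4.583
  bounce: vy ← 0.67·4.583 = 3.071
Arc 6: start y=0.000, vy=3.071 → t=0.626, apex=0.481, x_land=63.066, impact vy=-3.071
  bounce: vy ← 0.67·3.071 = 2.057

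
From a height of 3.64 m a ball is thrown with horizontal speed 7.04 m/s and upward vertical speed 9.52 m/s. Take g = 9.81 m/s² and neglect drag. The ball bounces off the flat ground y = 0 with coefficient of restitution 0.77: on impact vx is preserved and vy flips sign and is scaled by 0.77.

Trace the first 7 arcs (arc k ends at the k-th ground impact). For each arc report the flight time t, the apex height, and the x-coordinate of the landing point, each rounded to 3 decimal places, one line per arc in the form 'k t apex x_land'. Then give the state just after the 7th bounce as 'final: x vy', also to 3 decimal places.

1 2.268 8.259 15.967
2 1.998 4.897 30.036
3 1.539 2.903 40.868
4 1.185 1.721 49.209
5 0.912 1.021 55.632
6 0.702 0.605 60.578
7 0.541 0.359 64.386
final: 64.386 2.043

Arc 1: start y=3.640, vy=9.520 → t=2.268, apex=8.259, x_land=15.967, impact vy=-12.730
  bounce: vy ← 0.77·12.730 = 9.802
Arc 2: start y=0.000, vy=9.802 → t=1.998, apex=4.897, x_land=30.036, impact vy=-9.802
  bounce: vy ← 0.77·9.802 = 7.547
Arc 3: start y=0.000, vy=7.547 → t=1.539, apex=2.903, x_land=40.868, impact vy=-7.547
  bounce: vy ← 0.77·7.547 = 5.812
Arc 4: start y=0.000, vy=5.812 → t=1.185, apex=1.721, x_land=49.209, impact vy=-5.812
  bounce: vy ← 0.77·5.812 = 4.475
Arc 5: start y=0.000, vy=4.475 → t=0.912, apex=1.021, x_land=55.632, impact vy=-4.475
  bounce: vy ← 0.77·4.475 = 3.446
Arc 6: start y=0.000, vy=3.446 → t=0.702, apex=0.605, x_land=60.578, impact vy=-3.446
  bounce: vy ← 0.77·3.446 = 2.653
Arc 7: start y=0.000, vy=2.653 → t=0.541, apex=0.359, x_land=64.386, impact vy=-2.653
  bounce: vy ← 0.77·2.653 = 2.043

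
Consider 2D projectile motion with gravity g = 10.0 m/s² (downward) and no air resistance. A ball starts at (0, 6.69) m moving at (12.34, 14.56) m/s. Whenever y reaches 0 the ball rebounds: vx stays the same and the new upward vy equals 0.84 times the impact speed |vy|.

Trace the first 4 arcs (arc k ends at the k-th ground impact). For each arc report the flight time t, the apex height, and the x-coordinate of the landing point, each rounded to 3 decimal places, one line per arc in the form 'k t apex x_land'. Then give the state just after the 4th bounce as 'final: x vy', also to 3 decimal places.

1 3.316 17.290 40.914
2 3.124 12.200 79.465
3 2.624 8.608 111.847
4 2.204 6.074 139.049
final: 139.049 9.258

Arc 1: start y=6.690, vy=14.560 → t=3.316, apex=17.290, x_land=40.914, impact vy=-18.596
  bounce: vy ← 0.84·18.596 = 15.620
Arc 2: start y=0.000, vy=15.620 → t=3.124, apex=12.200, x_land=79.465, impact vy=-15.620
  bounce: vy ← 0.84·15.620 = 13.121
Arc 3: start y=0.000, vy=13.121 → t=2.624, apex=8.608, x_land=111.847, impact vy=-13.121
  bounce: vy ← 0.84·13.121 = 11.022
Arc 4: start y=0.000, vy=11.022 → t=2.204, apex=6.074, x_land=139.049, impact vy=-11.022
  bounce: vy ← 0.84·11.022 = 9.258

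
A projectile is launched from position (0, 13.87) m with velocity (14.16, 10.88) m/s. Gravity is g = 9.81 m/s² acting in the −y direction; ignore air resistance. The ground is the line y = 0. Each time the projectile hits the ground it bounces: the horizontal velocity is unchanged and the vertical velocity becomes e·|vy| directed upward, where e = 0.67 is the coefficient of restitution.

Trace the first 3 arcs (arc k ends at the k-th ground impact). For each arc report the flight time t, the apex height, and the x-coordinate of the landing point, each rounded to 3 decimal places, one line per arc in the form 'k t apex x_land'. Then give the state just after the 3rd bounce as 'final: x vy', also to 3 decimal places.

1 3.123 19.903 44.228
2 2.699 8.935 82.450
3 1.809 4.011 108.059
final: 108.059 5.943

Arc 1: start y=13.870, vy=10.880 → t=3.123, apex=19.903, x_land=44.228, impact vy=-19.761
  bounce: vy ← 0.67·19.761 = 13.240
Arc 2: start y=0.000, vy=13.240 → t=2.699, apex=8.935, x_land=82.450, impact vy=-13.240
  bounce: vy ← 0.67·13.240 = 8.871
Arc 3: start y=0.000, vy=8.871 → t=1.809, apex=4.011, x_land=108.059, impact vy=-8.871
  bounce: vy ← 0.67·8.871 = 5.943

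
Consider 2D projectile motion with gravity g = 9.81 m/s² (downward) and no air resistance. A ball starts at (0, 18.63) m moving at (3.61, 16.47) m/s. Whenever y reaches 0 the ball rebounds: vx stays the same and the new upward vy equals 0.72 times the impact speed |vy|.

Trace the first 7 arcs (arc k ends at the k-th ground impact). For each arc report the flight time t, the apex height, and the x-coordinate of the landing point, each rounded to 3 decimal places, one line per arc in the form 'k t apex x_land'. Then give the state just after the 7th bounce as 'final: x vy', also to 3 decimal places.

Arc 1: start y=18.630, vy=16.470 → t=4.251, apex=32.456, x_land=15.347, impact vy=-25.235
  bounce: vy ← 0.72·25.235 = 18.169
Arc 2: start y=0.000, vy=18.169 → t=3.704, apex=16.825, x_land=28.719, impact vy=-18.169
  bounce: vy ← 0.72·18.169 = 13.082
Arc 3: start y=0.000, vy=13.082 → t=2.667, apex=8.722, x_land=38.347, impact vy=-13.082
  bounce: vy ← 0.72·13.082 = 9.419
Arc 4: start y=0.000, vy=9.419 → t=1.920, apex=4.522, x_land=45.279, impact vy=-9.419
  bounce: vy ← 0.72·9.419 = 6.781
Arc 5: start y=0.000, vy=6.781 → t=1.383, apex=2.344, x_land=50.270, impact vy=-6.781
  bounce: vy ← 0.72·6.781 = 4.883
Arc 6: start y=0.000, vy=4.883 → t=0.995, apex=1.215, x_land=53.863, impact vy=-4.883
  bounce: vy ← 0.72·4.883 = 3.516
Arc 7: start y=0.000, vy=3.516 → t=0.717, apex=0.630, x_land=56.451, impact vy=-3.516
  bounce: vy ← 0.72·3.516 = 2.531

1 4.251 32.456 15.347
2 3.704 16.825 28.719
3 2.667 8.722 38.347
4 1.920 4.522 45.279
5 1.383 2.344 50.270
6 0.995 1.215 53.863
7 0.717 0.630 56.451
final: 56.451 2.531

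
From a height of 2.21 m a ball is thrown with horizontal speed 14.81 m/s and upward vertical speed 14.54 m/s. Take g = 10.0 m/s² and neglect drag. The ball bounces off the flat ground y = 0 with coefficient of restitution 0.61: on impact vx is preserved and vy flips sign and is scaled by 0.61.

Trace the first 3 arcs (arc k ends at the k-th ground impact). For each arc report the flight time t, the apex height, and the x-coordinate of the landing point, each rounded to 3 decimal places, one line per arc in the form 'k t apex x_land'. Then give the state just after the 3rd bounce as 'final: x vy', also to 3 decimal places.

Arc 1: start y=2.210, vy=14.540 → t=3.053, apex=12.781, x_land=45.212, impact vy=-15.988
  bounce: vy ← 0.61·15.988 = 9.753
Arc 2: start y=0.000, vy=9.753 → t=1.951, apex=4.756, x_land=74.099, impact vy=-9.753
  bounce: vy ← 0.61·9.753 = 5.949
Arc 3: start y=0.000, vy=5.949 → t=1.190, apex=1.770, x_land=91.720, impact vy=-5.949
  bounce: vy ← 0.61·5.949 = 3.629

1 3.053 12.781 45.212
2 1.951 4.756 74.099
3 1.190 1.770 91.720
final: 91.720 3.629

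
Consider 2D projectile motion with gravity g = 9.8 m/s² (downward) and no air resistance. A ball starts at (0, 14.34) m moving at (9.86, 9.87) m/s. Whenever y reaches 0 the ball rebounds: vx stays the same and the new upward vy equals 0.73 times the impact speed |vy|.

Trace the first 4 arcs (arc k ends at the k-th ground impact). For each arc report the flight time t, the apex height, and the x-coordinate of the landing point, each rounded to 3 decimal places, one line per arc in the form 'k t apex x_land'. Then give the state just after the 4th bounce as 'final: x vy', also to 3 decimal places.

1 2.992 19.310 29.504
2 2.898 10.290 58.082
3 2.116 5.484 78.943
4 1.545 2.922 94.172
final: 94.172 5.525

Arc 1: start y=14.340, vy=9.870 → t=2.992, apex=19.310, x_land=29.504, impact vy=-19.455
  bounce: vy ← 0.73·19.455 = 14.202
Arc 2: start y=0.000, vy=14.202 → t=2.898, apex=10.290, x_land=58.082, impact vy=-14.202
  bounce: vy ← 0.73·14.202 = 10.367
Arc 3: start y=0.000, vy=10.367 → t=2.116, apex=5.484, x_land=78.943, impact vy=-10.367
  bounce: vy ← 0.73·10.367 = 7.568
Arc 4: start y=0.000, vy=7.568 → t=1.545, apex=2.922, x_land=94.172, impact vy=-7.568
  bounce: vy ← 0.73·7.568 = 5.525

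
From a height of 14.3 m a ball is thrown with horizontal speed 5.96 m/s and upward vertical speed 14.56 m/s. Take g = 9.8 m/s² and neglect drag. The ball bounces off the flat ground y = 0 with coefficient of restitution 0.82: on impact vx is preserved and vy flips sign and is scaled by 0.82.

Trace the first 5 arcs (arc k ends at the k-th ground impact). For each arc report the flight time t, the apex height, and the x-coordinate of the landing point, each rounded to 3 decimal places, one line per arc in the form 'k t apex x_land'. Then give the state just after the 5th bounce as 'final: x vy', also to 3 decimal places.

Arc 1: start y=14.300, vy=14.560 → t=3.750, apex=25.116, x_land=22.348, impact vy=-22.187
  bounce: vy ← 0.82·22.187 = 18.194
Arc 2: start y=0.000, vy=18.194 → t=3.713, apex=16.888, x_land=44.478, impact vy=-18.194
  bounce: vy ← 0.82·18.194 = 14.919
Arc 3: start y=0.000, vy=14.919 → t=3.045, apex=11.355, x_land=62.624, impact vy=-14.919
  bounce: vy ← 0.82·14.919 = 12.233
Arc 4: start y=0.000, vy=12.233 → t=2.497, apex=7.635, x_land=77.503, impact vy=-12.233
  bounce: vy ← 0.82·12.233 = 10.031
Arc 5: start y=0.000, vy=10.031 → t=2.047, apex=5.134, x_land=89.705, impact vy=-10.031
  bounce: vy ← 0.82·10.031 = 8.226

1 3.750 25.116 22.348
2 3.713 16.888 44.478
3 3.045 11.355 62.624
4 2.497 7.635 77.503
5 2.047 5.134 89.705
final: 89.705 8.226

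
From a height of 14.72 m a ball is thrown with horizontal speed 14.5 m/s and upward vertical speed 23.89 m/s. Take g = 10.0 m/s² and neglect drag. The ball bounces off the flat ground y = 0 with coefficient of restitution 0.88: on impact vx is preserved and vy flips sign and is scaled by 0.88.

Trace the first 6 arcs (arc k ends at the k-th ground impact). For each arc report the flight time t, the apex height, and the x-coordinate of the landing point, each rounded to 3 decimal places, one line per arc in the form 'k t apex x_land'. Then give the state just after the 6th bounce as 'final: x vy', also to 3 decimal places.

Arc 1: start y=14.720, vy=23.890 → t=5.330, apex=43.257, x_land=77.290, impact vy=-29.413
  bounce: vy ← 0.88·29.413 = 25.884
Arc 2: start y=0.000, vy=25.884 → t=5.177, apex=33.498, x_land=152.352, impact vy=-25.884
  bounce: vy ← 0.88·25.884 = 22.778
Arc 3: start y=0.000, vy=22.778 → t=4.556, apex=25.941, x_land=218.407, impact vy=-22.778
  bounce: vy ← 0.88·22.778 = 20.044
Arc 4: start y=0.000, vy=20.044 → t=4.009, apex=20.089, x_land=276.535, impact vy=-20.044
  bounce: vy ← 0.88·20.044 = 17.639
Arc 5: start y=0.000, vy=17.639 → t=3.528, apex=15.557, x_land=327.688, impact vy=-17.639
  bounce: vy ← 0.88·17.639 = 15.522
Arc 6: start y=0.000, vy=15.522 → t=3.104, apex=12.047, x_land=372.702, impact vy=-15.522
  bounce: vy ← 0.88·15.522 = 13.660

1 5.330 43.257 77.290
2 5.177 33.498 152.352
3 4.556 25.941 218.407
4 4.009 20.089 276.535
5 3.528 15.557 327.688
6 3.104 12.047 372.702
final: 372.702 13.660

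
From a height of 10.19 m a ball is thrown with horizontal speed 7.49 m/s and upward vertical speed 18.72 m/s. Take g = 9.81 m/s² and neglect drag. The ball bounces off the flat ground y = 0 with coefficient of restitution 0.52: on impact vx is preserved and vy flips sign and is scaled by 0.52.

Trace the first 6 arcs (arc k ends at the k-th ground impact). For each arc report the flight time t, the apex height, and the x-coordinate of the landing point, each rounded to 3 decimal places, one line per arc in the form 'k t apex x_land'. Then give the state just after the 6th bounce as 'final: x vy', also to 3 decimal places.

Arc 1: start y=10.190, vy=18.720 → t=4.300, apex=28.051, x_land=32.205, impact vy=-23.460
  bounce: vy ← 0.52·23.460 = 12.199
Arc 2: start y=0.000, vy=12.199 → t=2.487, apex=7.585, x_land=50.833, impact vy=-12.199
  bounce: vy ← 0.52·12.199 = 6.344
Arc 3: start y=0.000, vy=6.344 → t=1.293, apex=2.051, x_land=60.520, impact vy=-6.344
  bounce: vy ← 0.52·6.344 = 3.299
Arc 4: start y=0.000, vy=3.299 → t=0.673, apex=0.555, x_land=65.557, impact vy=-3.299
  bounce: vy ← 0.52·3.299 = 1.715
Arc 5: start y=0.000, vy=1.715 → t=0.350, apex=0.150, x_land=68.176, impact vy=-1.715
  bounce: vy ← 0.52·1.715 = 0.892
Arc 6: start y=0.000, vy=0.892 → t=0.182, apex=0.041, x_land=69.538, impact vy=-0.892
  bounce: vy ← 0.52·0.892 = 0.464

1 4.300 28.051 32.205
2 2.487 7.585 50.833
3 1.293 2.051 60.520
4 0.673 0.555 65.557
5 0.350 0.150 68.176
6 0.182 0.041 69.538
final: 69.538 0.464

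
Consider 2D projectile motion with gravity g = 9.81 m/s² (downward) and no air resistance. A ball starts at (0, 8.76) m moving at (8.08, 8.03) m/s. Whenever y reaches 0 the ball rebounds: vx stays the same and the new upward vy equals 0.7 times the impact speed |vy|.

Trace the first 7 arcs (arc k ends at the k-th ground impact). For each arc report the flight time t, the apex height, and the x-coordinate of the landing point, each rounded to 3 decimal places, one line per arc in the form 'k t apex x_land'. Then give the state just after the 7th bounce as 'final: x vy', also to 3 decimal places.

1 2.386 12.046 19.276
2 2.194 5.903 37.004
3 1.536 2.892 49.413
4 1.075 1.417 58.100
5 0.753 0.694 64.181
6 0.527 0.340 68.437
7 0.369 0.167 71.416
final: 71.416 1.266

Arc 1: start y=8.760, vy=8.030 → t=2.386, apex=12.046, x_land=19.276, impact vy=-15.374
  bounce: vy ← 0.7·15.374 = 10.762
Arc 2: start y=0.000, vy=10.762 → t=2.194, apex=5.903, x_land=37.004, impact vy=-10.762
  bounce: vy ← 0.7·10.762 = 7.533
Arc 3: start y=0.000, vy=7.533 → t=1.536, apex=2.892, x_land=49.413, impact vy=-7.533
  bounce: vy ← 0.7·7.533 = 5.273
Arc 4: start y=0.000, vy=5.273 → t=1.075, apex=1.417, x_land=58.100, impact vy=-5.273
  bounce: vy ← 0.7·5.273 = 3.691
Arc 5: start y=0.000, vy=3.691 → t=0.753, apex=0.694, x_land=64.181, impact vy=-3.691
  bounce: vy ← 0.7·3.691 = 2.584
Arc 6: start y=0.000, vy=2.584 → t=0.527, apex=0.340, x_land=68.437, impact vy=-2.584
  bounce: vy ← 0.7·2.584 = 1.809
Arc 7: start y=0.000, vy=1.809 → t=0.369, apex=0.167, x_land=71.416, impact vy=-1.809
  bounce: vy ← 0.7·1.809 = 1.266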